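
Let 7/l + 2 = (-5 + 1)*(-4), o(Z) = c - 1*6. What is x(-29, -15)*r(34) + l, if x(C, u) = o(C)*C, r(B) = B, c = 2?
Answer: 7889/2 ≈ 3944.5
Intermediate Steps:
o(Z) = -4 (o(Z) = 2 - 1*6 = 2 - 6 = -4)
x(C, u) = -4*C
l = ½ (l = 7/(-2 + (-5 + 1)*(-4)) = 7/(-2 - 4*(-4)) = 7/(-2 + 16) = 7/14 = 7*(1/14) = ½ ≈ 0.50000)
x(-29, -15)*r(34) + l = -4*(-29)*34 + ½ = 116*34 + ½ = 3944 + ½ = 7889/2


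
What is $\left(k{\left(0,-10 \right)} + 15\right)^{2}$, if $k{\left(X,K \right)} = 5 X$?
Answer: $225$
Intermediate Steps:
$\left(k{\left(0,-10 \right)} + 15\right)^{2} = \left(5 \cdot 0 + 15\right)^{2} = \left(0 + 15\right)^{2} = 15^{2} = 225$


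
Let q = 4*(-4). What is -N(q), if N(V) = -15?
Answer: 15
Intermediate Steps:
q = -16
-N(q) = -1*(-15) = 15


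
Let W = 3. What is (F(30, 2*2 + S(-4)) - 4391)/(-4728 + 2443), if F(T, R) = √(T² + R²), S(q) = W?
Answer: 4391/2285 - √949/2285 ≈ 1.9082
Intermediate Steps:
S(q) = 3
F(T, R) = √(R² + T²)
(F(30, 2*2 + S(-4)) - 4391)/(-4728 + 2443) = (√((2*2 + 3)² + 30²) - 4391)/(-4728 + 2443) = (√((4 + 3)² + 900) - 4391)/(-2285) = (√(7² + 900) - 4391)*(-1/2285) = (√(49 + 900) - 4391)*(-1/2285) = (√949 - 4391)*(-1/2285) = (-4391 + √949)*(-1/2285) = 4391/2285 - √949/2285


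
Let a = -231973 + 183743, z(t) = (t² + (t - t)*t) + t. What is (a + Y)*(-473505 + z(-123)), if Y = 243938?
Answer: -89731922292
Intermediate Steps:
z(t) = t + t² (z(t) = (t² + 0*t) + t = (t² + 0) + t = t² + t = t + t²)
a = -48230
(a + Y)*(-473505 + z(-123)) = (-48230 + 243938)*(-473505 - 123*(1 - 123)) = 195708*(-473505 - 123*(-122)) = 195708*(-473505 + 15006) = 195708*(-458499) = -89731922292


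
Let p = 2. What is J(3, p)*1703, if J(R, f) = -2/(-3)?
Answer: 3406/3 ≈ 1135.3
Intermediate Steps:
J(R, f) = ⅔ (J(R, f) = -2*(-⅓) = ⅔)
J(3, p)*1703 = (⅔)*1703 = 3406/3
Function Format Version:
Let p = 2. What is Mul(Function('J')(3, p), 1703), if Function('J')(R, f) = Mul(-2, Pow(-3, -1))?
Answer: Rational(3406, 3) ≈ 1135.3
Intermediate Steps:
Function('J')(R, f) = Rational(2, 3) (Function('J')(R, f) = Mul(-2, Rational(-1, 3)) = Rational(2, 3))
Mul(Function('J')(3, p), 1703) = Mul(Rational(2, 3), 1703) = Rational(3406, 3)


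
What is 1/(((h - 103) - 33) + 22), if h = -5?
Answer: -1/119 ≈ -0.0084034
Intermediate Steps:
1/(((h - 103) - 33) + 22) = 1/(((-5 - 103) - 33) + 22) = 1/((-108 - 33) + 22) = 1/(-141 + 22) = 1/(-119) = -1/119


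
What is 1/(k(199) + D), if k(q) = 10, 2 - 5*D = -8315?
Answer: 5/8367 ≈ 0.00059759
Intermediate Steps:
D = 8317/5 (D = 2/5 - 1/5*(-8315) = 2/5 + 1663 = 8317/5 ≈ 1663.4)
1/(k(199) + D) = 1/(10 + 8317/5) = 1/(8367/5) = 5/8367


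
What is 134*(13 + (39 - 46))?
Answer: 804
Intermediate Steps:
134*(13 + (39 - 46)) = 134*(13 - 7) = 134*6 = 804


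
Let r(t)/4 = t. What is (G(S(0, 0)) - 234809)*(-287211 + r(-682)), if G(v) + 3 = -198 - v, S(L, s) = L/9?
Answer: 68138564390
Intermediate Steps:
S(L, s) = L/9 (S(L, s) = L*(1/9) = L/9)
r(t) = 4*t
G(v) = -201 - v (G(v) = -3 + (-198 - v) = -201 - v)
(G(S(0, 0)) - 234809)*(-287211 + r(-682)) = ((-201 - 0/9) - 234809)*(-287211 + 4*(-682)) = ((-201 - 1*0) - 234809)*(-287211 - 2728) = ((-201 + 0) - 234809)*(-289939) = (-201 - 234809)*(-289939) = -235010*(-289939) = 68138564390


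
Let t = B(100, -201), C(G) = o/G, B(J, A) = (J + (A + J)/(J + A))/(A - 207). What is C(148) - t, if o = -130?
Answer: -9523/15096 ≈ -0.63083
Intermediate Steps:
B(J, A) = (1 + J)/(-207 + A) (B(J, A) = (J + (A + J)/(A + J))/(-207 + A) = (J + 1)/(-207 + A) = (1 + J)/(-207 + A))
C(G) = -130/G
t = -101/408 (t = (1 + 100)/(-207 - 201) = 101/(-408) = -1/408*101 = -101/408 ≈ -0.24755)
C(148) - t = -130/148 - 1*(-101/408) = -130*1/148 + 101/408 = -65/74 + 101/408 = -9523/15096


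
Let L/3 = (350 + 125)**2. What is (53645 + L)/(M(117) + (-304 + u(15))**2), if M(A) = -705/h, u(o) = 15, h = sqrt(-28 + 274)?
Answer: 5003128395440/572011944487 + 171672200*sqrt(246)/572011944487 ≈ 8.7513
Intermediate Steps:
h = sqrt(246) ≈ 15.684
L = 676875 (L = 3*(350 + 125)**2 = 3*475**2 = 3*225625 = 676875)
M(A) = -235*sqrt(246)/82 (M(A) = -705*sqrt(246)/246 = -235*sqrt(246)/82)
(53645 + L)/(M(117) + (-304 + u(15))**2) = (53645 + 676875)/(-235*sqrt(246)/82 + (-304 + 15)**2) = 730520/(-235*sqrt(246)/82 + (-289)**2) = 730520/(-235*sqrt(246)/82 + 83521) = 730520/(83521 - 235*sqrt(246)/82)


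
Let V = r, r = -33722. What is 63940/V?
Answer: -31970/16861 ≈ -1.8961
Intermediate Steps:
V = -33722
63940/V = 63940/(-33722) = 63940*(-1/33722) = -31970/16861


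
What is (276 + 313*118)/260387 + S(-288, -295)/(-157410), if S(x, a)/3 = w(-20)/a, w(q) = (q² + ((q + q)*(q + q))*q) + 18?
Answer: 283868512133/2015219618775 ≈ 0.14086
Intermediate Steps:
w(q) = 18 + q² + 4*q³ (w(q) = (q² + ((2*q)*(2*q))*q) + 18 = (q² + (4*q²)*q) + 18 = (q² + 4*q³) + 18 = 18 + q² + 4*q³)
S(x, a) = -94746/a (S(x, a) = 3*((18 + (-20)² + 4*(-20)³)/a) = 3*((18 + 400 + 4*(-8000))/a) = 3*((18 + 400 - 32000)/a) = 3*(-31582/a) = -94746/a)
(276 + 313*118)/260387 + S(-288, -295)/(-157410) = (276 + 313*118)/260387 - 94746/(-295)/(-157410) = (276 + 36934)*(1/260387) - 94746*(-1/295)*(-1/157410) = 37210*(1/260387) + (94746/295)*(-1/157410) = 37210/260387 - 15791/7739325 = 283868512133/2015219618775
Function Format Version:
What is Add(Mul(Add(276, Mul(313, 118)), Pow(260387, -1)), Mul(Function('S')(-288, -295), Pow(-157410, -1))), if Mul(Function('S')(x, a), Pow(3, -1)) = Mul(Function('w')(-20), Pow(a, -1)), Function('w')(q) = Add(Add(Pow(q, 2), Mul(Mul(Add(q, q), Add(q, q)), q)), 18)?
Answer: Rational(283868512133, 2015219618775) ≈ 0.14086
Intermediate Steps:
Function('w')(q) = Add(18, Pow(q, 2), Mul(4, Pow(q, 3))) (Function('w')(q) = Add(Add(Pow(q, 2), Mul(Mul(Mul(2, q), Mul(2, q)), q)), 18) = Add(Add(Pow(q, 2), Mul(Mul(4, Pow(q, 2)), q)), 18) = Add(Add(Pow(q, 2), Mul(4, Pow(q, 3))), 18) = Add(18, Pow(q, 2), Mul(4, Pow(q, 3))))
Function('S')(x, a) = Mul(-94746, Pow(a, -1)) (Function('S')(x, a) = Mul(3, Mul(Add(18, Pow(-20, 2), Mul(4, Pow(-20, 3))), Pow(a, -1))) = Mul(3, Mul(Add(18, 400, Mul(4, -8000)), Pow(a, -1))) = Mul(3, Mul(Add(18, 400, -32000), Pow(a, -1))) = Mul(3, Mul(-31582, Pow(a, -1))) = Mul(-94746, Pow(a, -1)))
Add(Mul(Add(276, Mul(313, 118)), Pow(260387, -1)), Mul(Function('S')(-288, -295), Pow(-157410, -1))) = Add(Mul(Add(276, Mul(313, 118)), Pow(260387, -1)), Mul(Mul(-94746, Pow(-295, -1)), Pow(-157410, -1))) = Add(Mul(Add(276, 36934), Rational(1, 260387)), Mul(Mul(-94746, Rational(-1, 295)), Rational(-1, 157410))) = Add(Mul(37210, Rational(1, 260387)), Mul(Rational(94746, 295), Rational(-1, 157410))) = Add(Rational(37210, 260387), Rational(-15791, 7739325)) = Rational(283868512133, 2015219618775)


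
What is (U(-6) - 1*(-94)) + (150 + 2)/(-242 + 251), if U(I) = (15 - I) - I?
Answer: 1241/9 ≈ 137.89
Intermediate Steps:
U(I) = 15 - 2*I
(U(-6) - 1*(-94)) + (150 + 2)/(-242 + 251) = ((15 - 2*(-6)) - 1*(-94)) + (150 + 2)/(-242 + 251) = ((15 + 12) + 94) + 152/9 = (27 + 94) + 152*(⅑) = 121 + 152/9 = 1241/9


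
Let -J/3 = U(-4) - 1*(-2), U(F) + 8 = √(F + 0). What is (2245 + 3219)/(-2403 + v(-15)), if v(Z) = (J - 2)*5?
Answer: -12692872/5397229 + 163920*I/5397229 ≈ -2.3517 + 0.030371*I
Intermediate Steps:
U(F) = -8 + √F (U(F) = -8 + √(F + 0) = -8 + √F)
J = 18 - 6*I (J = -3*((-8 + √(-4)) - 1*(-2)) = -3*((-8 + 2*I) + 2) = -3*(-6 + 2*I) = 18 - 6*I ≈ 18.0 - 6.0*I)
v(Z) = 80 - 30*I (v(Z) = ((18 - 6*I) - 2)*5 = (16 - 6*I)*5 = 80 - 30*I)
(2245 + 3219)/(-2403 + v(-15)) = (2245 + 3219)/(-2403 + (80 - 30*I)) = 5464/(-2323 - 30*I) = 5464*((-2323 + 30*I)/5397229) = 5464*(-2323 + 30*I)/5397229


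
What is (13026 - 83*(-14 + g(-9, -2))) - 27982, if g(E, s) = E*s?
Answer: -15288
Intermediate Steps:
(13026 - 83*(-14 + g(-9, -2))) - 27982 = (13026 - 83*(-14 - 9*(-2))) - 27982 = (13026 - 83*(-14 + 18)) - 27982 = (13026 - 83*4) - 27982 = (13026 - 332) - 27982 = 12694 - 27982 = -15288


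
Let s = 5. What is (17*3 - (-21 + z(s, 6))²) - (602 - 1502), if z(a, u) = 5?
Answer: 695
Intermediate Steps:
(17*3 - (-21 + z(s, 6))²) - (602 - 1502) = (17*3 - (-21 + 5)²) - (602 - 1502) = (51 - 1*(-16)²) - 1*(-900) = (51 - 1*256) + 900 = (51 - 256) + 900 = -205 + 900 = 695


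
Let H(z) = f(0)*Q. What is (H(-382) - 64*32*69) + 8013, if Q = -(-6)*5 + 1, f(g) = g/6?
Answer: -133299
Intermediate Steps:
f(g) = g/6 (f(g) = g*(1/6) = g/6)
Q = 31 (Q = -3*(-10) + 1 = 30 + 1 = 31)
H(z) = 0 (H(z) = ((1/6)*0)*31 = 0*31 = 0)
(H(-382) - 64*32*69) + 8013 = (0 - 64*32*69) + 8013 = (0 - 2048*69) + 8013 = (0 - 141312) + 8013 = -141312 + 8013 = -133299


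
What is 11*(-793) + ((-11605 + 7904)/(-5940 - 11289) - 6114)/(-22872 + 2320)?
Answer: -3088625294579/354090408 ≈ -8722.7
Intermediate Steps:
11*(-793) + ((-11605 + 7904)/(-5940 - 11289) - 6114)/(-22872 + 2320) = -8723 + (-3701/(-17229) - 6114)/(-20552) = -8723 + (-3701*(-1/17229) - 6114)*(-1/20552) = -8723 + (3701/17229 - 6114)*(-1/20552) = -8723 - 105334405/17229*(-1/20552) = -8723 + 105334405/354090408 = -3088625294579/354090408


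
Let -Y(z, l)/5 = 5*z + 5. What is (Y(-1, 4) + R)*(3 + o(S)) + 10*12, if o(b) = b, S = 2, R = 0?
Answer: 120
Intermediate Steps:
Y(z, l) = -25 - 25*z (Y(z, l) = -5*(5*z + 5) = -5*(5 + 5*z) = -25 - 25*z)
(Y(-1, 4) + R)*(3 + o(S)) + 10*12 = ((-25 - 25*(-1)) + 0)*(3 + 2) + 10*12 = ((-25 + 25) + 0)*5 + 120 = (0 + 0)*5 + 120 = 0*5 + 120 = 0 + 120 = 120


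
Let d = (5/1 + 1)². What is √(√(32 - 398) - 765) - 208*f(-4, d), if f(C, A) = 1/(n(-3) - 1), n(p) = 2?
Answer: -208 + √(-765 + I*√366) ≈ -207.65 + 27.661*I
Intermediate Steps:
d = 36 (d = (5*1 + 1)² = (5 + 1)² = 6² = 36)
f(C, A) = 1 (f(C, A) = 1/(2 - 1) = 1/1 = 1)
√(√(32 - 398) - 765) - 208*f(-4, d) = √(√(32 - 398) - 765) - 208*1 = √(√(-366) - 765) - 208 = √(I*√366 - 765) - 208 = √(-765 + I*√366) - 208 = -208 + √(-765 + I*√366)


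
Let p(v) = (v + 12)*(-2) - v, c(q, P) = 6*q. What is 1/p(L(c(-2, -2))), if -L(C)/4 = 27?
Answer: 1/300 ≈ 0.0033333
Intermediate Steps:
L(C) = -108 (L(C) = -4*27 = -108)
p(v) = -24 - 3*v (p(v) = (12 + v)*(-2) - v = (-24 - 2*v) - v = -24 - 3*v)
1/p(L(c(-2, -2))) = 1/(-24 - 3*(-108)) = 1/(-24 + 324) = 1/300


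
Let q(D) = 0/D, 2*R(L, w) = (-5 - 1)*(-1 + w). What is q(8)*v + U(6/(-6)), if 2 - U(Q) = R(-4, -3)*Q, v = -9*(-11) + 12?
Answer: 14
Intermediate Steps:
R(L, w) = 3 - 3*w (R(L, w) = ((-5 - 1)*(-1 + w))/2 = (-6*(-1 + w))/2 = (6 - 6*w)/2 = 3 - 3*w)
q(D) = 0
v = 111 (v = 99 + 12 = 111)
U(Q) = 2 - 12*Q (U(Q) = 2 - (3 - 3*(-3))*Q = 2 - (3 + 9)*Q = 2 - 12*Q)
q(8)*v + U(6/(-6)) = 0*111 + (2 - 72/(-6)) = 0 + (2 - 72*(-1)/6) = 0 + (2 - 12*(-1)) = 0 + (2 + 12) = 0 + 14 = 14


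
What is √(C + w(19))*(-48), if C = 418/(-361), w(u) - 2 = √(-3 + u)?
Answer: -96*√437/19 ≈ -105.62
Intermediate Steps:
w(u) = 2 + √(-3 + u)
C = -22/19 (C = 418*(-1/361) = -22/19 ≈ -1.1579)
√(C + w(19))*(-48) = √(-22/19 + (2 + √(-3 + 19)))*(-48) = √(-22/19 + (2 + √16))*(-48) = √(-22/19 + (2 + 4))*(-48) = √(-22/19 + 6)*(-48) = √(92/19)*(-48) = (2*√437/19)*(-48) = -96*√437/19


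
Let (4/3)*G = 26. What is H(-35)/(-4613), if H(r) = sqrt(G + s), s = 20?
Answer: -sqrt(158)/9226 ≈ -0.0013624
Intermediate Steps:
G = 39/2 (G = (3/4)*26 = 39/2 ≈ 19.500)
H(r) = sqrt(158)/2 (H(r) = sqrt(39/2 + 20) = sqrt(79/2) = sqrt(158)/2)
H(-35)/(-4613) = (sqrt(158)/2)/(-4613) = (sqrt(158)/2)*(-1/4613) = -sqrt(158)/9226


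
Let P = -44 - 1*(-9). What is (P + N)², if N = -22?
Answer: 3249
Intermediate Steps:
P = -35 (P = -44 + 9 = -35)
(P + N)² = (-35 - 22)² = (-57)² = 3249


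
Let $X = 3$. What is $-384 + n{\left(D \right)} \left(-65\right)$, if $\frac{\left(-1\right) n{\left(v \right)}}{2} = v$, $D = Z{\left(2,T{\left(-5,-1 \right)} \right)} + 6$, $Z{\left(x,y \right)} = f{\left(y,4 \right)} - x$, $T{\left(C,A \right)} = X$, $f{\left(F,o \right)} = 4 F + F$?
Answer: $2086$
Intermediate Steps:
$f{\left(F,o \right)} = 5 F$
$T{\left(C,A \right)} = 3$
$Z{\left(x,y \right)} = - x + 5 y$ ($Z{\left(x,y \right)} = 5 y - x = - x + 5 y$)
$D = 19$ ($D = \left(\left(-1\right) 2 + 5 \cdot 3\right) + 6 = \left(-2 + 15\right) + 6 = 13 + 6 = 19$)
$n{\left(v \right)} = - 2 v$
$-384 + n{\left(D \right)} \left(-65\right) = -384 + \left(-2\right) 19 \left(-65\right) = -384 - -2470 = -384 + 2470 = 2086$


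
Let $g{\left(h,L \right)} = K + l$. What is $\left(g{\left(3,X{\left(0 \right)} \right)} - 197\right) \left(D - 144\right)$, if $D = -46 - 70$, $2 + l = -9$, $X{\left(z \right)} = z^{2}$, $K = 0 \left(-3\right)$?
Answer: $54080$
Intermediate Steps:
$K = 0$
$l = -11$ ($l = -2 - 9 = -11$)
$D = -116$
$g{\left(h,L \right)} = -11$ ($g{\left(h,L \right)} = 0 - 11 = -11$)
$\left(g{\left(3,X{\left(0 \right)} \right)} - 197\right) \left(D - 144\right) = \left(-11 - 197\right) \left(-116 - 144\right) = \left(-208\right) \left(-260\right) = 54080$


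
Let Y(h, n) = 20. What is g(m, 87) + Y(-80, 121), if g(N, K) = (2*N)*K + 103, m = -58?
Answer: -9969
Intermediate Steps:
g(N, K) = 103 + 2*K*N (g(N, K) = 2*K*N + 103 = 103 + 2*K*N)
g(m, 87) + Y(-80, 121) = (103 + 2*87*(-58)) + 20 = (103 - 10092) + 20 = -9989 + 20 = -9969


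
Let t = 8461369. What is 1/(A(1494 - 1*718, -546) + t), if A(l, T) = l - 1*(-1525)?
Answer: 1/8463670 ≈ 1.1815e-7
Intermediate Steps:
A(l, T) = 1525 + l (A(l, T) = l + 1525 = 1525 + l)
1/(A(1494 - 1*718, -546) + t) = 1/((1525 + (1494 - 1*718)) + 8461369) = 1/((1525 + (1494 - 718)) + 8461369) = 1/((1525 + 776) + 8461369) = 1/(2301 + 8461369) = 1/8463670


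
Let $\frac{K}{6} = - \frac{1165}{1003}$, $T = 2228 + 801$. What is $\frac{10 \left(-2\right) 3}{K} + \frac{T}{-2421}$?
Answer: $\frac{4150769}{564093} \approx 7.3583$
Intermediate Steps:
$T = 3029$
$K = - \frac{6990}{1003}$ ($K = 6 \left(- \frac{1165}{1003}\right) = - \frac{6990}{1003} \approx -6.9691$)
$\frac{10 \left(-2\right) 3}{K} + \frac{T}{-2421} = \frac{10 \left(-2\right) 3}{- \frac{6990}{1003}} + \frac{3029}{-2421} = \left(-20\right) 3 \left(- \frac{1003}{6990}\right) + 3029 \left(- \frac{1}{2421}\right) = \left(-60\right) \left(- \frac{1003}{6990}\right) - \frac{3029}{2421} = \frac{2006}{233} - \frac{3029}{2421} = \frac{4150769}{564093}$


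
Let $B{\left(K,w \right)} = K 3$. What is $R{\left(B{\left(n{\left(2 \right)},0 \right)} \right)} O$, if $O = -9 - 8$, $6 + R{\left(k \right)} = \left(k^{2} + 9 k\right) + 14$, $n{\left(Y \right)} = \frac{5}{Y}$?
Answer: $- \frac{8959}{4} \approx -2239.8$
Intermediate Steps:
$B{\left(K,w \right)} = 3 K$
$R{\left(k \right)} = 8 + k^{2} + 9 k$ ($R{\left(k \right)} = -6 + \left(\left(k^{2} + 9 k\right) + 14\right) = -6 + \left(14 + k^{2} + 9 k\right) = 8 + k^{2} + 9 k$)
$O = -17$
$R{\left(B{\left(n{\left(2 \right)},0 \right)} \right)} O = \left(8 + \left(3 \cdot \frac{5}{2}\right)^{2} + 9 \cdot 3 \cdot \frac{5}{2}\right) \left(-17\right) = \left(8 + \left(\frac{15}{2}\right)^{2} + 9 \cdot \frac{15}{2}\right) \left(-17\right) = \left(8 + \frac{225}{4} + \frac{135}{2}\right) \left(-17\right) = \frac{527}{4} \left(-17\right) = - \frac{8959}{4}$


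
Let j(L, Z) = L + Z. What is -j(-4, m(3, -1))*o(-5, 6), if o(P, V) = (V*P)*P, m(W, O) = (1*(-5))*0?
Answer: 600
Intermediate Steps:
m(W, O) = 0 (m(W, O) = -5*0 = 0)
o(P, V) = V*P² (o(P, V) = (P*V)*P = V*P²)
-j(-4, m(3, -1))*o(-5, 6) = -(-4 + 0)*6*(-5)² = -(-4)*6*25 = -(-4)*150 = -1*(-600) = 600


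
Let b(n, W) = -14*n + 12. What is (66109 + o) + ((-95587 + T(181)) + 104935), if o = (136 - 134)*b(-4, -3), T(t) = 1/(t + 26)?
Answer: 15647752/207 ≈ 75593.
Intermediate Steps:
b(n, W) = 12 - 14*n
T(t) = 1/(26 + t)
o = 136 (o = (136 - 134)*(12 - 14*(-4)) = 2*(12 + 56) = 2*68 = 136)
(66109 + o) + ((-95587 + T(181)) + 104935) = (66109 + 136) + ((-95587 + 1/(26 + 181)) + 104935) = 66245 + ((-95587 + 1/207) + 104935) = 66245 + (-19786508/207 + 104935) = 66245 + 1935037/207 = 15647752/207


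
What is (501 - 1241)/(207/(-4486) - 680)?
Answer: 89720/82451 ≈ 1.0882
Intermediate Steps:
(501 - 1241)/(207/(-4486) - 680) = -740/(207*(-1/4486) - 680) = -740/(-207/4486 - 680) = -740/(-3050687/4486) = -740*(-4486/3050687) = 89720/82451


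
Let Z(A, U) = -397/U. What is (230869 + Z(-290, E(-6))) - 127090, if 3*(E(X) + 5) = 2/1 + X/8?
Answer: 5712609/55 ≈ 1.0387e+5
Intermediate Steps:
E(X) = -13/3 + X/24 (E(X) = -5 + (2/1 + X/8)/3 = -5 + (2*1 + X*(⅛))/3 = -5 + (2 + X/8)/3 = -5 + (⅔ + X/24) = -13/3 + X/24)
(230869 + Z(-290, E(-6))) - 127090 = (230869 - 397/(-13/3 + (1/24)*(-6))) - 127090 = (230869 - 397/(-13/3 - ¼)) - 127090 = (230869 - 397/(-55/12)) - 127090 = (230869 - 397*(-12/55)) - 127090 = (230869 + 4764/55) - 127090 = 12702559/55 - 127090 = 5712609/55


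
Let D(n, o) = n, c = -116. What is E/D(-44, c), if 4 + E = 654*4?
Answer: -653/11 ≈ -59.364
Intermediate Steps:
E = 2612 (E = -4 + 654*4 = -4 + 2616 = 2612)
E/D(-44, c) = 2612/(-44) = 2612*(-1/44) = -653/11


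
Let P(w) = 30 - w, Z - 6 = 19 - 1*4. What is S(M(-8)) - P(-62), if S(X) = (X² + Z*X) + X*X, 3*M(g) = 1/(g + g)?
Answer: -106487/1152 ≈ -92.437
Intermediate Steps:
Z = 21 (Z = 6 + (19 - 1*4) = 6 + (19 - 4) = 6 + 15 = 21)
M(g) = 1/(6*g) (M(g) = 1/(3*(g + g)) = 1/(3*((2*g))) = (1/(2*g))/3 = 1/(6*g))
S(X) = 2*X² + 21*X (S(X) = (X² + 21*X) + X*X = (X² + 21*X) + X² = 2*X² + 21*X)
S(M(-8)) - P(-62) = ((⅙)/(-8))*(21 + 2*((⅙)/(-8))) - (30 - 1*(-62)) = ((⅙)*(-⅛))*(21 + 2*((⅙)*(-⅛))) - (30 + 62) = -(21 + 2*(-1/48))/48 - 1*92 = -(21 - 1/24)/48 - 92 = -1/48*503/24 - 92 = -503/1152 - 92 = -106487/1152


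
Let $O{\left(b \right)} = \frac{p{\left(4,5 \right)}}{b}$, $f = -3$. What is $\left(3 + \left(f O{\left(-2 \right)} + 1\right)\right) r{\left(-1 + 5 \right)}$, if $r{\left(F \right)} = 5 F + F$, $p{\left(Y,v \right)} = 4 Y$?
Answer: $672$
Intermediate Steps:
$r{\left(F \right)} = 6 F$
$O{\left(b \right)} = \frac{16}{b}$ ($O{\left(b \right)} = \frac{4 \cdot 4}{b} = \frac{16}{b}$)
$\left(3 + \left(f O{\left(-2 \right)} + 1\right)\right) r{\left(-1 + 5 \right)} = \left(3 - \left(-1 + 3 \frac{16}{-2}\right)\right) 6 \left(-1 + 5\right) = \left(3 - \left(-1 + 3 \cdot 16 \left(- \frac{1}{2}\right)\right)\right) 6 \cdot 4 = \left(3 + \left(\left(-3\right) \left(-8\right) + 1\right)\right) 24 = \left(3 + \left(24 + 1\right)\right) 24 = \left(3 + 25\right) 24 = 28 \cdot 24 = 672$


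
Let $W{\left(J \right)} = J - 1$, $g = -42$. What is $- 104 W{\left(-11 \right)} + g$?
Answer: $1206$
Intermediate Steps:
$W{\left(J \right)} = -1 + J$
$- 104 W{\left(-11 \right)} + g = - 104 \left(-1 - 11\right) - 42 = \left(-104\right) \left(-12\right) - 42 = 1248 - 42 = 1206$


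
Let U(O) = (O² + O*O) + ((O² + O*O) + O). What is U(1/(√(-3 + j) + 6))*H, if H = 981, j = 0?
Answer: 981*(10 + I*√3)/(6 + I*√3)² ≈ 236.06 - 97.19*I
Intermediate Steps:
U(O) = O + 4*O² (U(O) = (O² + O²) + ((O² + O²) + O) = 2*O² + (2*O² + O) = 2*O² + (O + 2*O²) = O + 4*O²)
U(1/(√(-3 + j) + 6))*H = ((1 + 4/(√(-3 + 0) + 6))/(√(-3 + 0) + 6))*981 = ((1 + 4/(√(-3) + 6))/(√(-3) + 6))*981 = ((1 + 4/(I*√3 + 6))/(I*√3 + 6))*981 = ((1 + 4/(6 + I*√3))/(6 + I*√3))*981 = 981*(1 + 4/(6 + I*√3))/(6 + I*√3)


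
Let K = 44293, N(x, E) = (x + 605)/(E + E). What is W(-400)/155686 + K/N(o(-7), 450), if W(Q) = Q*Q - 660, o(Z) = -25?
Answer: 155157810385/2257447 ≈ 68732.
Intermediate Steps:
N(x, E) = (605 + x)/(2*E) (N(x, E) = (605 + x)/((2*E)) = (605 + x)*(1/(2*E)) = (605 + x)/(2*E))
W(Q) = -660 + Q² (W(Q) = Q² - 660 = -660 + Q²)
W(-400)/155686 + K/N(o(-7), 450) = (-660 + (-400)²)/155686 + 44293/(((½)*(605 - 25)/450)) = (-660 + 160000)*(1/155686) + 44293/(((½)*(1/450)*580)) = 159340*(1/155686) + 44293/(29/45) = 79670/77843 + 44293*(45/29) = 79670/77843 + 1993185/29 = 155157810385/2257447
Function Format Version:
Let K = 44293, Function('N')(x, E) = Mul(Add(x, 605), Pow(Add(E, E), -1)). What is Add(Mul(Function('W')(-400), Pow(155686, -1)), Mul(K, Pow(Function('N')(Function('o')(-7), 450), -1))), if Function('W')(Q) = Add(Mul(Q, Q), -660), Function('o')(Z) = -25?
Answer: Rational(155157810385, 2257447) ≈ 68732.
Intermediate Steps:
Function('N')(x, E) = Mul(Rational(1, 2), Pow(E, -1), Add(605, x)) (Function('N')(x, E) = Mul(Add(605, x), Pow(Mul(2, E), -1)) = Mul(Add(605, x), Mul(Rational(1, 2), Pow(E, -1))) = Mul(Rational(1, 2), Pow(E, -1), Add(605, x)))
Function('W')(Q) = Add(-660, Pow(Q, 2)) (Function('W')(Q) = Add(Pow(Q, 2), -660) = Add(-660, Pow(Q, 2)))
Add(Mul(Function('W')(-400), Pow(155686, -1)), Mul(K, Pow(Function('N')(Function('o')(-7), 450), -1))) = Add(Mul(Add(-660, Pow(-400, 2)), Pow(155686, -1)), Mul(44293, Pow(Mul(Rational(1, 2), Pow(450, -1), Add(605, -25)), -1))) = Add(Mul(Add(-660, 160000), Rational(1, 155686)), Mul(44293, Pow(Mul(Rational(1, 2), Rational(1, 450), 580), -1))) = Add(Mul(159340, Rational(1, 155686)), Mul(44293, Pow(Rational(29, 45), -1))) = Add(Rational(79670, 77843), Mul(44293, Rational(45, 29))) = Add(Rational(79670, 77843), Rational(1993185, 29)) = Rational(155157810385, 2257447)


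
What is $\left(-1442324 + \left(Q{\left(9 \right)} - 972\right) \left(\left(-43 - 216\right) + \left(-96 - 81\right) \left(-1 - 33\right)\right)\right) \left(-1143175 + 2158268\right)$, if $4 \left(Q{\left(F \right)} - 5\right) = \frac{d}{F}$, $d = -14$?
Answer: $- \frac{128148689111807}{18} \approx -7.1194 \cdot 10^{12}$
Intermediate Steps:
$Q{\left(F \right)} = 5 - \frac{7}{2 F}$ ($Q{\left(F \right)} = 5 + \frac{\left(-14\right) \frac{1}{F}}{4} = 5 - \frac{7}{2 F}$)
$\left(-1442324 + \left(Q{\left(9 \right)} - 972\right) \left(\left(-43 - 216\right) + \left(-96 - 81\right) \left(-1 - 33\right)\right)\right) \left(-1143175 + 2158268\right) = \left(-1442324 + \left(\left(5 - \frac{7}{2 \cdot 9}\right) - 972\right) \left(\left(-43 - 216\right) + \left(-96 - 81\right) \left(-1 - 33\right)\right)\right) \left(-1143175 + 2158268\right) = \left(-1442324 + \left(\left(5 - \frac{7}{18}\right) - 972\right) \left(-259 - -6018\right)\right) 1015093 = \left(-1442324 + \left(\left(5 - \frac{7}{18}\right) - 972\right) \left(-259 + 6018\right)\right) 1015093 = \left(-1442324 + \left(\frac{83}{18} - 972\right) 5759\right) 1015093 = \left(-1442324 - \frac{100281467}{18}\right) 1015093 = \left(- \frac{126243299}{18}\right) 1015093 = - \frac{128148689111807}{18}$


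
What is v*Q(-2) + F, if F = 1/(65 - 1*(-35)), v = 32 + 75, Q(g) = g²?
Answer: 42801/100 ≈ 428.01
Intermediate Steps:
v = 107
F = 1/100 (F = 1/(65 + 35) = 1/100 ≈ 0.010000)
v*Q(-2) + F = 107*(-2)² + 1/100 = 107*4 + 1/100 = 428 + 1/100 = 42801/100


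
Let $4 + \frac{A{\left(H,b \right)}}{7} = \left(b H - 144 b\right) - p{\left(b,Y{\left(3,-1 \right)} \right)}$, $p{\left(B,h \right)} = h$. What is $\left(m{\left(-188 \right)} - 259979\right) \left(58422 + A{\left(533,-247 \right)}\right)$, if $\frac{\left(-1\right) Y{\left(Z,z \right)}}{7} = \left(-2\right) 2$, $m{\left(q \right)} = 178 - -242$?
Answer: $159468637097$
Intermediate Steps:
$m{\left(q \right)} = 420$ ($m{\left(q \right)} = 178 + 242 = 420$)
$Y{\left(Z,z \right)} = 28$ ($Y{\left(Z,z \right)} = - 7 \left(\left(-2\right) 2\right) = \left(-7\right) \left(-4\right) = 28$)
$A{\left(H,b \right)} = -224 - 1008 b + 7 H b$ ($A{\left(H,b \right)} = -28 + 7 \left(\left(b H - 144 b\right) - 28\right) = -28 + 7 \left(\left(H b - 144 b\right) - 28\right) = -28 + 7 \left(\left(- 144 b + H b\right) - 28\right) = -28 + 7 \left(-28 - 144 b + H b\right) = -28 - \left(196 + 1008 b - 7 H b\right) = -224 - 1008 b + 7 H b$)
$\left(m{\left(-188 \right)} - 259979\right) \left(58422 + A{\left(533,-247 \right)}\right) = \left(420 - 259979\right) \left(58422 - \left(-248752 + 921557\right)\right) = - 259559 \left(58422 - 672805\right) = \left(-259559\right) \left(-614383\right) = 159468637097$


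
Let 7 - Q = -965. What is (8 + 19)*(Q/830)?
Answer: 13122/415 ≈ 31.619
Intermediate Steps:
Q = 972 (Q = 7 - 1*(-965) = 7 + 965 = 972)
(8 + 19)*(Q/830) = (8 + 19)*(972/830) = 27*(972*(1/830)) = 27*(486/415) = 13122/415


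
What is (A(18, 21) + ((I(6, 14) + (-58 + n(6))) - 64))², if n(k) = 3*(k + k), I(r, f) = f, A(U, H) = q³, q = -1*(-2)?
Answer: 4096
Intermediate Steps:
q = 2
A(U, H) = 8 (A(U, H) = 2³ = 8)
n(k) = 6*k (n(k) = 3*(2*k) = 6*k)
(A(18, 21) + ((I(6, 14) + (-58 + n(6))) - 64))² = (8 + ((14 + (-58 + 6*6)) - 64))² = (8 + ((14 + (-58 + 36)) - 64))² = (8 + ((14 - 22) - 64))² = (8 + (-8 - 64))² = (8 - 72)² = (-64)² = 4096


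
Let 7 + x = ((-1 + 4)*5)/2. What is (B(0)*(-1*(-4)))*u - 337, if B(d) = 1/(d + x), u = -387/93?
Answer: -11479/31 ≈ -370.29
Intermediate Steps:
x = ½ (x = -7 + ((-1 + 4)*5)/2 = -7 + (3*5)*(½) = -7 + 15*(½) = -7 + 15/2 = ½ ≈ 0.50000)
u = -129/31 (u = -387*1/93 = -129/31 ≈ -4.1613)
B(d) = 1/(½ + d) (B(d) = 1/(d + ½) = 1/(½ + d))
(B(0)*(-1*(-4)))*u - 337 = ((2/(1 + 2*0))*(-1*(-4)))*(-129/31) - 337 = ((2/(1 + 0))*4)*(-129/31) - 337 = ((2/1)*4)*(-129/31) - 337 = ((2*1)*4)*(-129/31) - 337 = (2*4)*(-129/31) - 337 = 8*(-129/31) - 337 = -1032/31 - 337 = -11479/31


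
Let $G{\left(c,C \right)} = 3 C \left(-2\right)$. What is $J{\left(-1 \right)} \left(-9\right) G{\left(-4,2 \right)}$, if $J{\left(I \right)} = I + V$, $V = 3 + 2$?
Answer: $432$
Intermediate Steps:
$V = 5$
$G{\left(c,C \right)} = - 6 C$
$J{\left(I \right)} = 5 + I$ ($J{\left(I \right)} = I + 5 = 5 + I$)
$J{\left(-1 \right)} \left(-9\right) G{\left(-4,2 \right)} = \left(5 - 1\right) \left(-9\right) \left(\left(-6\right) 2\right) = 4 \left(-9\right) \left(-12\right) = \left(-36\right) \left(-12\right) = 432$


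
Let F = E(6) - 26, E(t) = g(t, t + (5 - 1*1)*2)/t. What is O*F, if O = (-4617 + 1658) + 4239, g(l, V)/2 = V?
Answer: -81920/3 ≈ -27307.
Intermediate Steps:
g(l, V) = 2*V
E(t) = (16 + 2*t)/t (E(t) = (2*(t + (5 - 1*1)*2))/t = (2*(t + (5 - 1)*2))/t = (2*(t + 4*2))/t = (2*(t + 8))/t = (2*(8 + t))/t = (16 + 2*t)/t)
O = 1280 (O = -2959 + 4239 = 1280)
F = -64/3 (F = (2 + 16/6) - 26 = (2 + 16*(⅙)) - 26 = (2 + 8/3) - 26 = 14/3 - 26 = -64/3 ≈ -21.333)
O*F = 1280*(-64/3) = -81920/3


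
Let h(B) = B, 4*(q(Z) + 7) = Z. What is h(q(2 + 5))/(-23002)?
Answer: 3/13144 ≈ 0.00022824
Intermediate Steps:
q(Z) = -7 + Z/4
h(q(2 + 5))/(-23002) = (-7 + (2 + 5)/4)/(-23002) = (-7 + (¼)*7)*(-1/23002) = (-7 + 7/4)*(-1/23002) = -21/4*(-1/23002) = 3/13144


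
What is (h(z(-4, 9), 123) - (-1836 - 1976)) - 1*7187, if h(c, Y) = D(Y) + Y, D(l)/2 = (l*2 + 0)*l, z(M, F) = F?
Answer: 57264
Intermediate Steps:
D(l) = 4*l**2 (D(l) = 2*((l*2 + 0)*l) = 2*((2*l + 0)*l) = 2*((2*l)*l) = 2*(2*l**2) = 4*l**2)
h(c, Y) = Y + 4*Y**2 (h(c, Y) = 4*Y**2 + Y = Y + 4*Y**2)
(h(z(-4, 9), 123) - (-1836 - 1976)) - 1*7187 = (123*(1 + 4*123) - (-1836 - 1976)) - 1*7187 = (123*(1 + 492) - 1*(-3812)) - 7187 = (123*493 + 3812) - 7187 = (60639 + 3812) - 7187 = 64451 - 7187 = 57264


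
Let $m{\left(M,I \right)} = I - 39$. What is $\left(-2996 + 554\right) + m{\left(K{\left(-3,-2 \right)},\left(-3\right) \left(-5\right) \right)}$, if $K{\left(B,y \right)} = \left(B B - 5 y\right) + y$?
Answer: $-2466$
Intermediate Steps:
$K{\left(B,y \right)} = B^{2} - 4 y$ ($K{\left(B,y \right)} = \left(B^{2} - 5 y\right) + y = B^{2} - 4 y$)
$m{\left(M,I \right)} = -39 + I$
$\left(-2996 + 554\right) + m{\left(K{\left(-3,-2 \right)},\left(-3\right) \left(-5\right) \right)} = \left(-2996 + 554\right) - 24 = -2442 + \left(-39 + 15\right) = -2442 - 24 = -2466$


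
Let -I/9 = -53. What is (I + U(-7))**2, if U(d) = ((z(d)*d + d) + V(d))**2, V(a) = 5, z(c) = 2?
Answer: 537289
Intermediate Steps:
I = 477 (I = -9*(-53) = 477)
U(d) = (5 + 3*d)**2 (U(d) = ((2*d + d) + 5)**2 = (3*d + 5)**2 = (5 + 3*d)**2)
(I + U(-7))**2 = (477 + (5 + 3*(-7))**2)**2 = (477 + (5 - 21)**2)**2 = (477 + (-16)**2)**2 = (477 + 256)**2 = 733**2 = 537289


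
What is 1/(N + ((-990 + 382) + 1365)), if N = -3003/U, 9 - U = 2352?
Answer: 71/53838 ≈ 0.0013188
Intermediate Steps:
U = -2343 (U = 9 - 1*2352 = 9 - 2352 = -2343)
N = 91/71 (N = -3003/(-2343) = -3003*(-1/2343) = 91/71 ≈ 1.2817)
1/(N + ((-990 + 382) + 1365)) = 1/(91/71 + ((-990 + 382) + 1365)) = 1/(91/71 + (-608 + 1365)) = 1/(91/71 + 757) = 1/(53838/71) = 71/53838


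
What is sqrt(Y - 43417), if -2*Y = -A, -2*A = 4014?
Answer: I*sqrt(177682)/2 ≈ 210.76*I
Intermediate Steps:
A = -2007 (A = -1/2*4014 = -2007)
Y = -2007/2 (Y = -(-1)*(-2007)/2 = -1/2*2007 = -2007/2 ≈ -1003.5)
sqrt(Y - 43417) = sqrt(-2007/2 - 43417) = sqrt(-88841/2) = I*sqrt(177682)/2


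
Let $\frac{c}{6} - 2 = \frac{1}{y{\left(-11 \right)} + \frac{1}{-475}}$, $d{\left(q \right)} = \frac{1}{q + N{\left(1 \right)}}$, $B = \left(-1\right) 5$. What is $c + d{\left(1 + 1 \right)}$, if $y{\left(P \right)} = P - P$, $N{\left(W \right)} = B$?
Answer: $- \frac{8515}{3} \approx -2838.3$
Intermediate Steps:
$B = -5$
$N{\left(W \right)} = -5$
$y{\left(P \right)} = 0$
$d{\left(q \right)} = \frac{1}{-5 + q}$ ($d{\left(q \right)} = \frac{1}{q - 5} = \frac{1}{-5 + q}$)
$c = -2838$ ($c = 12 + \frac{6}{0 + \frac{1}{-475}} = 12 + \frac{6}{0 - \frac{1}{475}} = 12 + \frac{6}{- \frac{1}{475}} = 12 + 6 \left(-475\right) = 12 - 2850 = -2838$)
$c + d{\left(1 + 1 \right)} = -2838 + \frac{1}{-5 + \left(1 + 1\right)} = -2838 + \frac{1}{-5 + 2} = -2838 + \frac{1}{-3} = -2838 - \frac{1}{3} = - \frac{8515}{3}$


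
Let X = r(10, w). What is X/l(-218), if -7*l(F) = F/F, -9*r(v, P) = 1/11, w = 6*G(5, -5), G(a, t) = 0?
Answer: 7/99 ≈ 0.070707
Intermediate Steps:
w = 0 (w = 6*0 = 0)
r(v, P) = -1/99 (r(v, P) = -1/9/11 = -1/9*1/11 = -1/99)
l(F) = -1/7 (l(F) = -F/(7*F) = -1/7*1 = -1/7)
X = -1/99 ≈ -0.010101
X/l(-218) = -1/(99*(-1/7)) = -1/99*(-7) = 7/99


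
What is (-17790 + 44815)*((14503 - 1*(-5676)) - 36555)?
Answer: -442561400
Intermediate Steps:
(-17790 + 44815)*((14503 - 1*(-5676)) - 36555) = 27025*((14503 + 5676) - 36555) = 27025*(20179 - 36555) = 27025*(-16376) = -442561400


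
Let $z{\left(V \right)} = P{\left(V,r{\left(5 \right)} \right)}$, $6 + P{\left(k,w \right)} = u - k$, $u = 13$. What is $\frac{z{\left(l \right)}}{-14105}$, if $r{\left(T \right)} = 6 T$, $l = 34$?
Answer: $\frac{27}{14105} \approx 0.0019142$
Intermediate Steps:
$P{\left(k,w \right)} = 7 - k$ ($P{\left(k,w \right)} = -6 - \left(-13 + k\right) = 7 - k$)
$z{\left(V \right)} = 7 - V$
$\frac{z{\left(l \right)}}{-14105} = \frac{7 - 34}{-14105} = \left(7 - 34\right) \left(- \frac{1}{14105}\right) = \left(-27\right) \left(- \frac{1}{14105}\right) = \frac{27}{14105}$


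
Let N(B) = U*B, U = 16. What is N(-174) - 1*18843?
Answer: -21627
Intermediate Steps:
N(B) = 16*B
N(-174) - 1*18843 = 16*(-174) - 1*18843 = -2784 - 18843 = -21627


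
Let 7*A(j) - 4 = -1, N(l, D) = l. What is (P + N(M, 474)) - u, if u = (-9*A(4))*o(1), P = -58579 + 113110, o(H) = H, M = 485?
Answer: 385139/7 ≈ 55020.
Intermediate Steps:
P = 54531
A(j) = 3/7 (A(j) = 4/7 + (1/7)*(-1) = 4/7 - 1/7 = 3/7)
u = -27/7 (u = -9*3/7*1 = -27/7*1 = -27/7 ≈ -3.8571)
(P + N(M, 474)) - u = (54531 + 485) - 1*(-27/7) = 55016 + 27/7 = 385139/7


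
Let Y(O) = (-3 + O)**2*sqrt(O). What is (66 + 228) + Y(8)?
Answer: 294 + 50*sqrt(2) ≈ 364.71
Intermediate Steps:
Y(O) = sqrt(O)*(-3 + O)**2
(66 + 228) + Y(8) = (66 + 228) + sqrt(8)*(-3 + 8)**2 = 294 + (2*sqrt(2))*5**2 = 294 + (2*sqrt(2))*25 = 294 + 50*sqrt(2)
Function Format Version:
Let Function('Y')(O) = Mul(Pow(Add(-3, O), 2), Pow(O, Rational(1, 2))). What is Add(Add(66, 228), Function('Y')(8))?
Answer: Add(294, Mul(50, Pow(2, Rational(1, 2)))) ≈ 364.71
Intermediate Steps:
Function('Y')(O) = Mul(Pow(O, Rational(1, 2)), Pow(Add(-3, O), 2))
Add(Add(66, 228), Function('Y')(8)) = Add(Add(66, 228), Mul(Pow(8, Rational(1, 2)), Pow(Add(-3, 8), 2))) = Add(294, Mul(Mul(2, Pow(2, Rational(1, 2))), Pow(5, 2))) = Add(294, Mul(Mul(2, Pow(2, Rational(1, 2))), 25)) = Add(294, Mul(50, Pow(2, Rational(1, 2))))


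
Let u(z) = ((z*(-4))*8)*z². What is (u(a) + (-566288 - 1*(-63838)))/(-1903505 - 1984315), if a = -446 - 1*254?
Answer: -1097549755/388782 ≈ -2823.0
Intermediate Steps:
a = -700 (a = -446 - 254 = -700)
u(z) = -32*z³ (u(z) = (-4*z*8)*z² = (-32*z)*z² = -32*z³)
(u(a) + (-566288 - 1*(-63838)))/(-1903505 - 1984315) = (-32*(-700)³ + (-566288 - 1*(-63838)))/(-1903505 - 1984315) = (-32*(-343000000) + (-566288 + 63838))/(-3887820) = (10976000000 - 502450)*(-1/3887820) = 10975497550*(-1/3887820) = -1097549755/388782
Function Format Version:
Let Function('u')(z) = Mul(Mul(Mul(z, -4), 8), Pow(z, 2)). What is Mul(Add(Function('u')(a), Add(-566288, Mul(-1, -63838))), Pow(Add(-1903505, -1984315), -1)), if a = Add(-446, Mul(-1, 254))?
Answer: Rational(-1097549755, 388782) ≈ -2823.0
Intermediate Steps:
a = -700 (a = Add(-446, -254) = -700)
Function('u')(z) = Mul(-32, Pow(z, 3)) (Function('u')(z) = Mul(Mul(Mul(-4, z), 8), Pow(z, 2)) = Mul(Mul(-32, z), Pow(z, 2)) = Mul(-32, Pow(z, 3)))
Mul(Add(Function('u')(a), Add(-566288, Mul(-1, -63838))), Pow(Add(-1903505, -1984315), -1)) = Mul(Add(Mul(-32, Pow(-700, 3)), Add(-566288, Mul(-1, -63838))), Pow(Add(-1903505, -1984315), -1)) = Mul(Add(Mul(-32, -343000000), Add(-566288, 63838)), Pow(-3887820, -1)) = Mul(Add(10976000000, -502450), Rational(-1, 3887820)) = Mul(10975497550, Rational(-1, 3887820)) = Rational(-1097549755, 388782)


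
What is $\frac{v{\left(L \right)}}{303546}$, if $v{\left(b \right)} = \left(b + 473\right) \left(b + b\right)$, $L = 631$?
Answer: $\frac{232208}{50591} \approx 4.5899$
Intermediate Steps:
$v{\left(b \right)} = 2 b \left(473 + b\right)$ ($v{\left(b \right)} = \left(473 + b\right) 2 b = 2 b \left(473 + b\right)$)
$\frac{v{\left(L \right)}}{303546} = \frac{2 \cdot 631 \left(473 + 631\right)}{303546} = 2 \cdot 631 \cdot 1104 \cdot \frac{1}{303546} = 1393248 \cdot \frac{1}{303546} = \frac{232208}{50591}$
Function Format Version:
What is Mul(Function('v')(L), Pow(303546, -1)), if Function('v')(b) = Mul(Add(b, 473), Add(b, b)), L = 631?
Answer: Rational(232208, 50591) ≈ 4.5899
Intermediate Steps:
Function('v')(b) = Mul(2, b, Add(473, b)) (Function('v')(b) = Mul(Add(473, b), Mul(2, b)) = Mul(2, b, Add(473, b)))
Mul(Function('v')(L), Pow(303546, -1)) = Mul(Mul(2, 631, Add(473, 631)), Pow(303546, -1)) = Mul(Mul(2, 631, 1104), Rational(1, 303546)) = Mul(1393248, Rational(1, 303546)) = Rational(232208, 50591)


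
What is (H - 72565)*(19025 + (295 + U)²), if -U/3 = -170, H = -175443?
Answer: -165433736400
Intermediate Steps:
U = 510 (U = -3*(-170) = 510)
(H - 72565)*(19025 + (295 + U)²) = (-175443 - 72565)*(19025 + (295 + 510)²) = -248008*(19025 + 805²) = -248008*(19025 + 648025) = -248008*667050 = -165433736400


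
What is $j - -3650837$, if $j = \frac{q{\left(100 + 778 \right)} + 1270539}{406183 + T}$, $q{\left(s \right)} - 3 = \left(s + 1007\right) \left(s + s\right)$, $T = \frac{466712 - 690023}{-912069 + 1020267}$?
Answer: $\frac{53482450675855249}{14649321641} \approx 3.6508 \cdot 10^{6}$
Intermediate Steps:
$T = - \frac{74437}{36066}$ ($T = - \frac{223311}{108198} = \left(-223311\right) \frac{1}{108198} = - \frac{74437}{36066} \approx -2.0639$)
$q{\left(s \right)} = 3 + 2 s \left(1007 + s\right)$ ($q{\left(s \right)} = 3 + \left(s + 1007\right) \left(s + s\right) = 3 + \left(1007 + s\right) 2 s = 3 + 2 s \left(1007 + s\right)$)
$j = \frac{165203991732}{14649321641}$ ($j = \frac{\left(3 + 2 \left(100 + 778\right)^{2} + 2014 \left(100 + 778\right)\right) + 1270539}{406183 - \frac{74437}{36066}} = \frac{\left(3 + 2 \cdot 878^{2} + 2014 \cdot 878\right) + 1270539}{\frac{14649321641}{36066}} = \left(\left(3 + 2 \cdot 770884 + 1768292\right) + 1270539\right) \frac{36066}{14649321641} = \left(\left(3 + 1541768 + 1768292\right) + 1270539\right) \frac{36066}{14649321641} = \left(3310063 + 1270539\right) \frac{36066}{14649321641} = 4580602 \cdot \frac{36066}{14649321641} = \frac{165203991732}{14649321641} \approx 11.277$)
$j - -3650837 = \frac{165203991732}{14649321641} - -3650837 = \frac{165203991732}{14649321641} + 3650837 = \frac{53482450675855249}{14649321641}$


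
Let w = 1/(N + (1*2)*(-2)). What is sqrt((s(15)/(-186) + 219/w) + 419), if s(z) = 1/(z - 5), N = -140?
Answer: I*sqrt(26913093765)/930 ≈ 176.4*I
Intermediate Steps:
s(z) = 1/(-5 + z)
w = -1/144 (w = 1/(-140 + (1*2)*(-2)) = 1/(-140 + 2*(-2)) = 1/(-140 - 4) = 1/(-144) = -1/144 ≈ -0.0069444)
sqrt((s(15)/(-186) + 219/w) + 419) = sqrt((1/((-5 + 15)*(-186)) + 219/(-1/144)) + 419) = sqrt((-1/186/10 + 219*(-144)) + 419) = sqrt(((1/10)*(-1/186) - 31536) + 419) = sqrt((-1/1860 - 31536) + 419) = sqrt(-58656961/1860 + 419) = sqrt(-57877621/1860) = I*sqrt(26913093765)/930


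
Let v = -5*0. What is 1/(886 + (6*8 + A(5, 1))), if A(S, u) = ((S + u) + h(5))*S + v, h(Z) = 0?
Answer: 1/964 ≈ 0.0010373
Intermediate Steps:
v = 0
A(S, u) = S*(S + u) (A(S, u) = ((S + u) + 0)*S + 0 = (S + u)*S + 0 = S*(S + u) + 0 = S*(S + u))
1/(886 + (6*8 + A(5, 1))) = 1/(886 + (6*8 + 5*(5 + 1))) = 1/(886 + (48 + 5*6)) = 1/(886 + (48 + 30)) = 1/(886 + 78) = 1/964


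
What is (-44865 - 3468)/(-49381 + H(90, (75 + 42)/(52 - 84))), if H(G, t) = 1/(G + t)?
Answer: 133544079/136439671 ≈ 0.97878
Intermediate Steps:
(-44865 - 3468)/(-49381 + H(90, (75 + 42)/(52 - 84))) = (-44865 - 3468)/(-49381 + 1/(90 + (75 + 42)/(52 - 84))) = -48333/(-49381 + 1/(90 + 117/(-32))) = -48333/(-49381 + 1/(90 + 117*(-1/32))) = -48333/(-49381 + 1/(90 - 117/32)) = -48333/(-49381 + 1/(2763/32)) = -48333/(-49381 + 32/2763) = -48333/(-136439671/2763) = -48333*(-2763/136439671) = 133544079/136439671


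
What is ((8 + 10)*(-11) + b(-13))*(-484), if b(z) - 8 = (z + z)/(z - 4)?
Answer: 1550736/17 ≈ 91220.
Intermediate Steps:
b(z) = 8 + 2*z/(-4 + z) (b(z) = 8 + (z + z)/(z - 4) = 8 + (2*z)/(-4 + z) = 8 + 2*z/(-4 + z))
((8 + 10)*(-11) + b(-13))*(-484) = ((8 + 10)*(-11) + 2*(-16 + 5*(-13))/(-4 - 13))*(-484) = (18*(-11) + 2*(-16 - 65)/(-17))*(-484) = (-198 + 2*(-1/17)*(-81))*(-484) = (-198 + 162/17)*(-484) = -3204/17*(-484) = 1550736/17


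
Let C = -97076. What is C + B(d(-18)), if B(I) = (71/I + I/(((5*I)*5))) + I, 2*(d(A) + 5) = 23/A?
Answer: -17739108517/182700 ≈ -97094.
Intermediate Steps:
d(A) = -5 + 23/(2*A) (d(A) = -5 + (23/A)/2 = -5 + 23/(2*A))
B(I) = 1/25 + I + 71/I (B(I) = (71/I + I/((25*I))) + I = (71/I + I*(1/(25*I))) + I = (71/I + 1/25) + I = (1/25 + 71/I) + I = 1/25 + I + 71/I)
C + B(d(-18)) = -97076 + (1/25 + (-5 + (23/2)/(-18)) + 71/(-5 + (23/2)/(-18))) = -97076 + (1/25 + (-5 + (23/2)*(-1/18)) + 71/(-5 + (23/2)*(-1/18))) = -97076 + (1/25 + (-5 - 23/36) + 71/(-5 - 23/36)) = -97076 + (1/25 - 203/36 + 71/(-203/36)) = -97076 + (1/25 - 203/36 + 71*(-36/203)) = -97076 + (1/25 - 203/36 - 2556/203) = -97076 - 3323317/182700 = -17739108517/182700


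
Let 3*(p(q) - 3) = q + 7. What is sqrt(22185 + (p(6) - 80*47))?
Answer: 11*sqrt(1371)/3 ≈ 135.77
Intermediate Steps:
p(q) = 16/3 + q/3 (p(q) = 3 + (q + 7)/3 = 3 + (7 + q)/3 = 3 + (7/3 + q/3) = 16/3 + q/3)
sqrt(22185 + (p(6) - 80*47)) = sqrt(22185 + ((16/3 + (1/3)*6) - 80*47)) = sqrt(22185 + ((16/3 + 2) - 3760)) = sqrt(22185 + (22/3 - 3760)) = sqrt(22185 - 11258/3) = sqrt(55297/3) = 11*sqrt(1371)/3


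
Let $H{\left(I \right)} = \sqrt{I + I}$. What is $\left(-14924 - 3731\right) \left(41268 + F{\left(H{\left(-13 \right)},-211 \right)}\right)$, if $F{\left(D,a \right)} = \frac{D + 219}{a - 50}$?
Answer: $- \frac{66975983165}{87} + \frac{18655 i \sqrt{26}}{261} \approx -7.6984 \cdot 10^{8} + 364.45 i$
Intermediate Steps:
$H{\left(I \right)} = \sqrt{2} \sqrt{I}$ ($H{\left(I \right)} = \sqrt{2 I} = \sqrt{2} \sqrt{I}$)
$F{\left(D,a \right)} = \frac{219 + D}{-50 + a}$
$\left(-14924 - 3731\right) \left(41268 + F{\left(H{\left(-13 \right)},-211 \right)}\right) = \left(-14924 - 3731\right) \left(41268 + \frac{219 + \sqrt{2} \sqrt{-13}}{-50 - 211}\right) = - 18655 \left(41268 + \frac{219 + \sqrt{2} i \sqrt{13}}{-261}\right) = - 18655 \left(41268 - \frac{219 + i \sqrt{26}}{261}\right) = - 18655 \left(41268 - \left(\frac{73}{87} + \frac{i \sqrt{26}}{261}\right)\right) = - 18655 \left(\frac{3590243}{87} - \frac{i \sqrt{26}}{261}\right) = - \frac{66975983165}{87} + \frac{18655 i \sqrt{26}}{261}$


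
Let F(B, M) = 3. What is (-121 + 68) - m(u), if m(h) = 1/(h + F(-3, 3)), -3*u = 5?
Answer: -215/4 ≈ -53.750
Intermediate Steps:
u = -5/3 (u = -⅓*5 = -5/3 ≈ -1.6667)
m(h) = 1/(3 + h) (m(h) = 1/(h + 3) = 1/(3 + h))
(-121 + 68) - m(u) = (-121 + 68) - 1/(3 - 5/3) = -53 - 1/4/3 = -53 - 1*¾ = -53 - ¾ = -215/4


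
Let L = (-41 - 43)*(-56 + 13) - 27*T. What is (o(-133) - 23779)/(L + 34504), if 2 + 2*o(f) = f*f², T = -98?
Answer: -2400197/81524 ≈ -29.442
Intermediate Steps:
o(f) = -1 + f³/2 (o(f) = -1 + (f*f²)/2 = -1 + f³/2)
L = 6258 (L = (-41 - 43)*(-56 + 13) - 27*(-98) = -84*(-43) + 2646 = 3612 + 2646 = 6258)
(o(-133) - 23779)/(L + 34504) = ((-1 + (½)*(-133)³) - 23779)/(6258 + 34504) = ((-1 + (½)*(-2352637)) - 23779)/40762 = ((-1 - 2352637/2) - 23779)*(1/40762) = (-2352639/2 - 23779)*(1/40762) = -2400197/2*1/40762 = -2400197/81524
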